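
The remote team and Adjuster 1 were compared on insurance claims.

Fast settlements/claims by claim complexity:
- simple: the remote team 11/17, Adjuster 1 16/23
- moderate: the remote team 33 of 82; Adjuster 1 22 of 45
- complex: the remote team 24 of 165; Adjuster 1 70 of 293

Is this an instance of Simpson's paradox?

No

Simple: the remote team 11/17 = 64.7%, Adjuster 1 16/23 = 69.6% → Adjuster 1
Moderate: the remote team 33/82 = 40.2%, Adjuster 1 22/45 = 48.9% → Adjuster 1
Complex: the remote team 24/165 = 14.5%, Adjuster 1 70/293 = 23.9% → Adjuster 1
Overall: the remote team 68/264 = 25.8%, Adjuster 1 108/361 = 29.9% → Adjuster 1
Adjuster 1 wins overall and in every claim group — no reversal.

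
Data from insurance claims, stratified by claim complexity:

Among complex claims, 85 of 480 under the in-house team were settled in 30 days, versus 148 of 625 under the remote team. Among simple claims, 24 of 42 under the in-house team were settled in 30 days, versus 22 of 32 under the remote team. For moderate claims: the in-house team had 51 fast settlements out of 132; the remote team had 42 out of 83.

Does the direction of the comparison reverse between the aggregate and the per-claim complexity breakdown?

No

Complex: the in-house team 85/480 = 17.7%, the remote team 148/625 = 23.7% → the remote team
Simple: the in-house team 24/42 = 57.1%, the remote team 22/32 = 68.8% → the remote team
Moderate: the in-house team 51/132 = 38.6%, the remote team 42/83 = 50.6% → the remote team
Overall: the in-house team 160/654 = 24.5%, the remote team 212/740 = 28.6% → the remote team
The remote team wins overall and in every claim group — no reversal.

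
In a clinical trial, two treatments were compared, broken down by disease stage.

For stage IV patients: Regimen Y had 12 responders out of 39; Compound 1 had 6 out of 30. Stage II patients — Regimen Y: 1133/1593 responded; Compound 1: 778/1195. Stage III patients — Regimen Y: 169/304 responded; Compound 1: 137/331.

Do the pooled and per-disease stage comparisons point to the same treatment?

Stage IV: Regimen Y 12/39 = 30.8%, Compound 1 6/30 = 20.0% → Regimen Y
Stage II: Regimen Y 1133/1593 = 71.1%, Compound 1 778/1195 = 65.1% → Regimen Y
Stage III: Regimen Y 169/304 = 55.6%, Compound 1 137/331 = 41.4% → Regimen Y
Overall: Regimen Y 1314/1936 = 67.9%, Compound 1 921/1556 = 59.2% → Regimen Y
Regimen Y wins overall and in every disease group — no reversal.

Yes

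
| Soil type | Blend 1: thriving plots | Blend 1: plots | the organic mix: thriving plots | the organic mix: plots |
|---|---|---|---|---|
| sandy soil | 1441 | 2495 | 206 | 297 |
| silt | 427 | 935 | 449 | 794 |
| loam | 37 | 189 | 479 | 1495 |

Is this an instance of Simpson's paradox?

Yes

Sandy soil: Blend 1 1441/2495 = 57.8%, the organic mix 206/297 = 69.4% → the organic mix
Silt: Blend 1 427/935 = 45.7%, the organic mix 449/794 = 56.5% → the organic mix
Loam: Blend 1 37/189 = 19.6%, the organic mix 479/1495 = 32.0% → the organic mix
Overall: Blend 1 1905/3619 = 52.6%, the organic mix 1134/2586 = 43.9% → Blend 1
The organic mix wins each soil group but Blend 1 wins overall — the comparison reverses. The organic mix's plots skew toward loam, which has a lower base rate.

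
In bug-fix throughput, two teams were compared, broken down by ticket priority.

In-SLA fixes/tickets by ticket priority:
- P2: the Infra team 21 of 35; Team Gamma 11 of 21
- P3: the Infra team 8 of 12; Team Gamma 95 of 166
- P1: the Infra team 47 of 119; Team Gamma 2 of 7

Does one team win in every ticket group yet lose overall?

Yes

P2: the Infra team 21/35 = 60.0%, Team Gamma 11/21 = 52.4% → the Infra team
P3: the Infra team 8/12 = 66.7%, Team Gamma 95/166 = 57.2% → the Infra team
P1: the Infra team 47/119 = 39.5%, Team Gamma 2/7 = 28.6% → the Infra team
Overall: the Infra team 76/166 = 45.8%, Team Gamma 108/194 = 55.7% → Team Gamma
The Infra team wins each ticket group but Team Gamma wins overall — the comparison reverses. The Infra team's tickets skew toward P1, which has a lower base rate.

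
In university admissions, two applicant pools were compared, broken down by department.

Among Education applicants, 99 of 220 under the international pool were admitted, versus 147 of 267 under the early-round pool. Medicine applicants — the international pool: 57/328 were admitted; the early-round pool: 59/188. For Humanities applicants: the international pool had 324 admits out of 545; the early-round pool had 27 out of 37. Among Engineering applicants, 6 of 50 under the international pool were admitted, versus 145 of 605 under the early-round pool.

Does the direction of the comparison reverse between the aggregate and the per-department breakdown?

Education: the international pool 99/220 = 45.0%, the early-round pool 147/267 = 55.1% → the early-round pool
Medicine: the international pool 57/328 = 17.4%, the early-round pool 59/188 = 31.4% → the early-round pool
Humanities: the international pool 324/545 = 59.4%, the early-round pool 27/37 = 73.0% → the early-round pool
Engineering: the international pool 6/50 = 12.0%, the early-round pool 145/605 = 24.0% → the early-round pool
Overall: the international pool 486/1143 = 42.5%, the early-round pool 378/1097 = 34.5% → the international pool
The early-round pool wins each department group but the international pool wins overall — the comparison reverses. The early-round pool's applicants skew toward Engineering, which has a lower base rate.

Yes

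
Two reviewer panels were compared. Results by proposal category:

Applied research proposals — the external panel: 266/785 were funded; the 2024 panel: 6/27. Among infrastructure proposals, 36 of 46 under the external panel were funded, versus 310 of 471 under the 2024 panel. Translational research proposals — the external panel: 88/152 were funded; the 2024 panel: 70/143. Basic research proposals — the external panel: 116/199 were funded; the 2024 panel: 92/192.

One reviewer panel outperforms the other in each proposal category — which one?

Applied research: the external panel 266/785 = 33.9%, the 2024 panel 6/27 = 22.2% → the external panel
Infrastructure: the external panel 36/46 = 78.3%, the 2024 panel 310/471 = 65.8% → the external panel
Translational research: the external panel 88/152 = 57.9%, the 2024 panel 70/143 = 49.0% → the external panel
Basic research: the external panel 116/199 = 58.3%, the 2024 panel 92/192 = 47.9% → the external panel
The external panel has the higher rate in all 4 groups.

the external panel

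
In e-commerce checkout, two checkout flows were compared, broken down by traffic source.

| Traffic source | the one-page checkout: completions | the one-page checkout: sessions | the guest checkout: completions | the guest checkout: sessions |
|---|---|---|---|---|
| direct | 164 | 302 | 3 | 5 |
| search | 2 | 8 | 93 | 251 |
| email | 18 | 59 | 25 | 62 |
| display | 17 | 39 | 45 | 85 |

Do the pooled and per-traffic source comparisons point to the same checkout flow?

Direct: the one-page checkout 164/302 = 54.3%, the guest checkout 3/5 = 60.0% → the guest checkout
Search: the one-page checkout 2/8 = 25.0%, the guest checkout 93/251 = 37.1% → the guest checkout
Email: the one-page checkout 18/59 = 30.5%, the guest checkout 25/62 = 40.3% → the guest checkout
Display: the one-page checkout 17/39 = 43.6%, the guest checkout 45/85 = 52.9% → the guest checkout
Overall: the one-page checkout 201/408 = 49.3%, the guest checkout 166/403 = 41.2% → the one-page checkout
The guest checkout wins each traffic group but the one-page checkout wins overall — the comparison reverses. The guest checkout's sessions skew toward search, which has a lower base rate.

No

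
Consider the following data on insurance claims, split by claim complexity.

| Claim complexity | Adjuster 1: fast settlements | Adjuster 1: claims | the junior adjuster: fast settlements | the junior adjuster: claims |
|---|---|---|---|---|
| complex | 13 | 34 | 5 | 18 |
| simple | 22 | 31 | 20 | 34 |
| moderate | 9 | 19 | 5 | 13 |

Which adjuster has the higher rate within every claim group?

Complex: Adjuster 1 13/34 = 38.2%, the junior adjuster 5/18 = 27.8% → Adjuster 1
Simple: Adjuster 1 22/31 = 71.0%, the junior adjuster 20/34 = 58.8% → Adjuster 1
Moderate: Adjuster 1 9/19 = 47.4%, the junior adjuster 5/13 = 38.5% → Adjuster 1
Adjuster 1 has the higher rate in all 3 groups.

Adjuster 1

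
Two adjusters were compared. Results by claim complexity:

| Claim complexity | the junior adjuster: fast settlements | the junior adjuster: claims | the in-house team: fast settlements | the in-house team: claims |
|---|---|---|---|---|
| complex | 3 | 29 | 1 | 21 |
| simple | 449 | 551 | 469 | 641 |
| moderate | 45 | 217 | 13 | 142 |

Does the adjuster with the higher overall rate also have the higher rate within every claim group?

Complex: the junior adjuster 3/29 = 10.3%, the in-house team 1/21 = 4.8% → the junior adjuster
Simple: the junior adjuster 449/551 = 81.5%, the in-house team 469/641 = 73.2% → the junior adjuster
Moderate: the junior adjuster 45/217 = 20.7%, the in-house team 13/142 = 9.2% → the junior adjuster
Overall: the junior adjuster 497/797 = 62.4%, the in-house team 483/804 = 60.1% → the junior adjuster
The junior adjuster wins overall and in every claim group — no reversal.

Yes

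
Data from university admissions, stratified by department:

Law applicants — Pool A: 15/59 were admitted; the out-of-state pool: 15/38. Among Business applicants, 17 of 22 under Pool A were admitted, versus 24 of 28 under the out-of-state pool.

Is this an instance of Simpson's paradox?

No

Law: Pool A 15/59 = 25.4%, the out-of-state pool 15/38 = 39.5% → the out-of-state pool
Business: Pool A 17/22 = 77.3%, the out-of-state pool 24/28 = 85.7% → the out-of-state pool
Overall: Pool A 32/81 = 39.5%, the out-of-state pool 39/66 = 59.1% → the out-of-state pool
The out-of-state pool wins overall and in every department group — no reversal.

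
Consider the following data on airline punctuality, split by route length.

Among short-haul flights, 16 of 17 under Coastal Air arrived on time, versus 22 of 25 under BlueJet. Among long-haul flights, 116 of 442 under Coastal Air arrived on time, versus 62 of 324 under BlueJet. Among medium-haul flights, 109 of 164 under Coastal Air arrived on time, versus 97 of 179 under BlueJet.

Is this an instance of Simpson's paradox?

Short-haul: Coastal Air 16/17 = 94.1%, BlueJet 22/25 = 88.0% → Coastal Air
Long-haul: Coastal Air 116/442 = 26.2%, BlueJet 62/324 = 19.1% → Coastal Air
Medium-haul: Coastal Air 109/164 = 66.5%, BlueJet 97/179 = 54.2% → Coastal Air
Overall: Coastal Air 241/623 = 38.7%, BlueJet 181/528 = 34.3% → Coastal Air
Coastal Air wins overall and in every route group — no reversal.

No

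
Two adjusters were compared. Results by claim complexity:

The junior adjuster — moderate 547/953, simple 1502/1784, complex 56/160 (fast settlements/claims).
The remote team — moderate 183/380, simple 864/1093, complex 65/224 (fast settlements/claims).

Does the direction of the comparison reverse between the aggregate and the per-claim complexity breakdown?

Moderate: the junior adjuster 547/953 = 57.4%, the remote team 183/380 = 48.2% → the junior adjuster
Simple: the junior adjuster 1502/1784 = 84.2%, the remote team 864/1093 = 79.0% → the junior adjuster
Complex: the junior adjuster 56/160 = 35.0%, the remote team 65/224 = 29.0% → the junior adjuster
Overall: the junior adjuster 2105/2897 = 72.7%, the remote team 1112/1697 = 65.5% → the junior adjuster
The junior adjuster wins overall and in every claim group — no reversal.

No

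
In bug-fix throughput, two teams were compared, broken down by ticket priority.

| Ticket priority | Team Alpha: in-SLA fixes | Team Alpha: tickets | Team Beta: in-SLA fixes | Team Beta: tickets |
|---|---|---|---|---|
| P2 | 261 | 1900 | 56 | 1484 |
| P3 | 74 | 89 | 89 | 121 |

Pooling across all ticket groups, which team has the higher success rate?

P2: Team Alpha 261/1900 = 13.7%, Team Beta 56/1484 = 3.8% → Team Alpha
P3: Team Alpha 74/89 = 83.1%, Team Beta 89/121 = 73.6% → Team Alpha
Overall: Team Alpha 335/1989 = 16.8%, Team Beta 145/1605 = 9.0% → Team Alpha

Team Alpha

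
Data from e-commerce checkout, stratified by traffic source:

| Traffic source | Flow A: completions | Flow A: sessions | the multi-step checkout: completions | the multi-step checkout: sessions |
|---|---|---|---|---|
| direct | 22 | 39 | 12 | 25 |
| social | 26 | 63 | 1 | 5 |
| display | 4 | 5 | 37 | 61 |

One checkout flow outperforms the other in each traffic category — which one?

Direct: Flow A 22/39 = 56.4%, the multi-step checkout 12/25 = 48.0% → Flow A
Social: Flow A 26/63 = 41.3%, the multi-step checkout 1/5 = 20.0% → Flow A
Display: Flow A 4/5 = 80.0%, the multi-step checkout 37/61 = 60.7% → Flow A
Flow A has the higher rate in all 3 groups.

Flow A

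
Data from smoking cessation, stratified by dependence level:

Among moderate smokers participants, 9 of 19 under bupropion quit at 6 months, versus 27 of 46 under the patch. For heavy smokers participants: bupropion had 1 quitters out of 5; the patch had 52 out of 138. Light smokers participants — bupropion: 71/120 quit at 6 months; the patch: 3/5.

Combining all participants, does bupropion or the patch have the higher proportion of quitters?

bupropion

Moderate smokers: bupropion 9/19 = 47.4%, the patch 27/46 = 58.7% → the patch
Heavy smokers: bupropion 1/5 = 20.0%, the patch 52/138 = 37.7% → the patch
Light smokers: bupropion 71/120 = 59.2%, the patch 3/5 = 60.0% → the patch
Overall: bupropion 81/144 = 56.2%, the patch 82/189 = 43.4% → bupropion
(The patch wins every dependence group but bupropion wins overall — the patch's participants skew toward the low-rate heavy smokers group.)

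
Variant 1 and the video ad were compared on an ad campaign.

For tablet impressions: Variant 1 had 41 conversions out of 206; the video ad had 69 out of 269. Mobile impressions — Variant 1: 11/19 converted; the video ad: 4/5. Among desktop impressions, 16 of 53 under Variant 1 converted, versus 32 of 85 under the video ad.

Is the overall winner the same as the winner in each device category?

Yes

Tablet: Variant 1 41/206 = 19.9%, the video ad 69/269 = 25.7% → the video ad
Mobile: Variant 1 11/19 = 57.9%, the video ad 4/5 = 80.0% → the video ad
Desktop: Variant 1 16/53 = 30.2%, the video ad 32/85 = 37.6% → the video ad
Overall: Variant 1 68/278 = 24.5%, the video ad 105/359 = 29.2% → the video ad
The video ad wins overall and in every device group — no reversal.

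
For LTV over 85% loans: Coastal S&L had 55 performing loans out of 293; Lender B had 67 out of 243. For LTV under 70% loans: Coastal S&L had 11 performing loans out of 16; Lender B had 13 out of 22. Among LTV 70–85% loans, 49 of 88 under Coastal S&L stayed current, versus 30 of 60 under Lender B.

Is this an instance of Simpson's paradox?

LTV over 85%: Coastal S&L 55/293 = 18.8%, Lender B 67/243 = 27.6% → Lender B
LTV under 70%: Coastal S&L 11/16 = 68.8%, Lender B 13/22 = 59.1% → Coastal S&L
LTV 70–85%: Coastal S&L 49/88 = 55.7%, Lender B 30/60 = 50.0% → Coastal S&L
Overall: Coastal S&L 115/397 = 29.0%, Lender B 110/325 = 33.8% → Lender B
Neither sweeps: Coastal S&L wins 2 of 3 groups, Lender B wins 1. Lender B wins overall but not every group — no Simpson reversal.

No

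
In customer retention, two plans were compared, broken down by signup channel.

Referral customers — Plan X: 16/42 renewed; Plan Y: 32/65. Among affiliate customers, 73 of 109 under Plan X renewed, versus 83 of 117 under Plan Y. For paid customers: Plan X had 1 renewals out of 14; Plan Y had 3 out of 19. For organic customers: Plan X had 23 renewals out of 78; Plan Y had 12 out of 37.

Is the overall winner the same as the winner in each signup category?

Yes

Referral: Plan X 16/42 = 38.1%, Plan Y 32/65 = 49.2% → Plan Y
Affiliate: Plan X 73/109 = 67.0%, Plan Y 83/117 = 70.9% → Plan Y
Paid: Plan X 1/14 = 7.1%, Plan Y 3/19 = 15.8% → Plan Y
Organic: Plan X 23/78 = 29.5%, Plan Y 12/37 = 32.4% → Plan Y
Overall: Plan X 113/243 = 46.5%, Plan Y 130/238 = 54.6% → Plan Y
Plan Y wins overall and in every signup group — no reversal.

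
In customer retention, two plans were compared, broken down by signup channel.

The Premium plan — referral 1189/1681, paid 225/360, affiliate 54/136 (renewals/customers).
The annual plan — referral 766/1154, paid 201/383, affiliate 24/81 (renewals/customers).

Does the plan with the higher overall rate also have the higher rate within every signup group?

Yes

Referral: the Premium plan 1189/1681 = 70.7%, the annual plan 766/1154 = 66.4% → the Premium plan
Paid: the Premium plan 225/360 = 62.5%, the annual plan 201/383 = 52.5% → the Premium plan
Affiliate: the Premium plan 54/136 = 39.7%, the annual plan 24/81 = 29.6% → the Premium plan
Overall: the Premium plan 1468/2177 = 67.4%, the annual plan 991/1618 = 61.2% → the Premium plan
The Premium plan wins overall and in every signup group — no reversal.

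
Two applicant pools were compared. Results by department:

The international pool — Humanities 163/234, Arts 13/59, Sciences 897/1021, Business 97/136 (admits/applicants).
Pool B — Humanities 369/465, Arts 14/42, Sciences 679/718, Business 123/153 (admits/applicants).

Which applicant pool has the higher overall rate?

Pool B

Humanities: the international pool 163/234 = 69.7%, Pool B 369/465 = 79.4% → Pool B
Arts: the international pool 13/59 = 22.0%, Pool B 14/42 = 33.3% → Pool B
Sciences: the international pool 897/1021 = 87.9%, Pool B 679/718 = 94.6% → Pool B
Business: the international pool 97/136 = 71.3%, Pool B 123/153 = 80.4% → Pool B
Overall: the international pool 1170/1450 = 80.7%, Pool B 1185/1378 = 86.0% → Pool B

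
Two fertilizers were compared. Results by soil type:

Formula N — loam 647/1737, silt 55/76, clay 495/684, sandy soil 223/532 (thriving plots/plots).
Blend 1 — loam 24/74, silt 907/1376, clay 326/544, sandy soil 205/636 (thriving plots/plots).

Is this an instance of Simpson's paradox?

Yes

Loam: Formula N 647/1737 = 37.2%, Blend 1 24/74 = 32.4% → Formula N
Silt: Formula N 55/76 = 72.4%, Blend 1 907/1376 = 65.9% → Formula N
Clay: Formula N 495/684 = 72.4%, Blend 1 326/544 = 59.9% → Formula N
Sandy soil: Formula N 223/532 = 41.9%, Blend 1 205/636 = 32.2% → Formula N
Overall: Formula N 1420/3029 = 46.9%, Blend 1 1462/2630 = 55.6% → Blend 1
Formula N wins each soil group but Blend 1 wins overall — the comparison reverses. Formula N's plots skew toward loam, which has a lower base rate.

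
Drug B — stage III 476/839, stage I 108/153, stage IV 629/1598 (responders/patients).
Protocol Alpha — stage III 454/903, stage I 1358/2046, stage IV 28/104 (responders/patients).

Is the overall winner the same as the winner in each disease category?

No

Stage III: Drug B 476/839 = 56.7%, Protocol Alpha 454/903 = 50.3% → Drug B
Stage I: Drug B 108/153 = 70.6%, Protocol Alpha 1358/2046 = 66.4% → Drug B
Stage IV: Drug B 629/1598 = 39.4%, Protocol Alpha 28/104 = 26.9% → Drug B
Overall: Drug B 1213/2590 = 46.8%, Protocol Alpha 1840/3053 = 60.3% → Protocol Alpha
Drug B wins each disease group but Protocol Alpha wins overall — the comparison reverses. Drug B's patients skew toward stage IV, which has a lower base rate.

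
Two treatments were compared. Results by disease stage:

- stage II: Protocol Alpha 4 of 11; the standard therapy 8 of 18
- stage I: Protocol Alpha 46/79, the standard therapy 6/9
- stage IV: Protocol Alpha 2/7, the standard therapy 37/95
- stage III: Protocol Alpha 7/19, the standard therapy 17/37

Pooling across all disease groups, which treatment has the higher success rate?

Stage II: Protocol Alpha 4/11 = 36.4%, the standard therapy 8/18 = 44.4% → the standard therapy
Stage I: Protocol Alpha 46/79 = 58.2%, the standard therapy 6/9 = 66.7% → the standard therapy
Stage IV: Protocol Alpha 2/7 = 28.6%, the standard therapy 37/95 = 38.9% → the standard therapy
Stage III: Protocol Alpha 7/19 = 36.8%, the standard therapy 17/37 = 45.9% → the standard therapy
Overall: Protocol Alpha 59/116 = 50.9%, the standard therapy 68/159 = 42.8% → Protocol Alpha
(The standard therapy wins every disease group but Protocol Alpha wins overall — the standard therapy's patients skew toward the low-rate stage IV group.)

Protocol Alpha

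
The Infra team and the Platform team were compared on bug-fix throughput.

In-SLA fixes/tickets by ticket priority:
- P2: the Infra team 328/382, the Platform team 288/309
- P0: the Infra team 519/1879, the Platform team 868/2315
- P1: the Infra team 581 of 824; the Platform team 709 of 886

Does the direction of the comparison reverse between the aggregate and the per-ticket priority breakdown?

No

P2: the Infra team 328/382 = 85.9%, the Platform team 288/309 = 93.2% → the Platform team
P0: the Infra team 519/1879 = 27.6%, the Platform team 868/2315 = 37.5% → the Platform team
P1: the Infra team 581/824 = 70.5%, the Platform team 709/886 = 80.0% → the Platform team
Overall: the Infra team 1428/3085 = 46.3%, the Platform team 1865/3510 = 53.1% → the Platform team
The Platform team wins overall and in every ticket group — no reversal.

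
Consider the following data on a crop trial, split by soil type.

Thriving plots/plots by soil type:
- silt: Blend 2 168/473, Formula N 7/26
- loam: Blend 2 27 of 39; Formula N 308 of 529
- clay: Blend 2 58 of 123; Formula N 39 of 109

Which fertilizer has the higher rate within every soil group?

Blend 2

Silt: Blend 2 168/473 = 35.5%, Formula N 7/26 = 26.9% → Blend 2
Loam: Blend 2 27/39 = 69.2%, Formula N 308/529 = 58.2% → Blend 2
Clay: Blend 2 58/123 = 47.2%, Formula N 39/109 = 35.8% → Blend 2
Blend 2 has the higher rate in all 3 groups.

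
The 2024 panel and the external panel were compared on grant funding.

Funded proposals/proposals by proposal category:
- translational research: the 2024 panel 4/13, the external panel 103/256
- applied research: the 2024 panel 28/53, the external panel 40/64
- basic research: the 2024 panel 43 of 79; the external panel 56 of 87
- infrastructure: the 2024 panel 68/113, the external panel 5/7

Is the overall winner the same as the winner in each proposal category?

No

Translational research: the 2024 panel 4/13 = 30.8%, the external panel 103/256 = 40.2% → the external panel
Applied research: the 2024 panel 28/53 = 52.8%, the external panel 40/64 = 62.5% → the external panel
Basic research: the 2024 panel 43/79 = 54.4%, the external panel 56/87 = 64.4% → the external panel
Infrastructure: the 2024 panel 68/113 = 60.2%, the external panel 5/7 = 71.4% → the external panel
Overall: the 2024 panel 143/258 = 55.4%, the external panel 204/414 = 49.3% → the 2024 panel
The external panel wins each proposal group but the 2024 panel wins overall — the comparison reverses. The external panel's proposals skew toward translational research, which has a lower base rate.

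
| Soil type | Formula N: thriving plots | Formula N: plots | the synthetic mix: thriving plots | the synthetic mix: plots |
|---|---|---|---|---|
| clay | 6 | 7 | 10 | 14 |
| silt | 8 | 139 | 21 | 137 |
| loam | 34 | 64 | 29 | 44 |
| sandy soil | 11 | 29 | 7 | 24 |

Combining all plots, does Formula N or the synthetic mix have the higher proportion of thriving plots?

the synthetic mix

Clay: Formula N 6/7 = 85.7%, the synthetic mix 10/14 = 71.4% → Formula N
Silt: Formula N 8/139 = 5.8%, the synthetic mix 21/137 = 15.3% → the synthetic mix
Loam: Formula N 34/64 = 53.1%, the synthetic mix 29/44 = 65.9% → the synthetic mix
Sandy soil: Formula N 11/29 = 37.9%, the synthetic mix 7/24 = 29.2% → Formula N
Overall: Formula N 59/239 = 24.7%, the synthetic mix 67/219 = 30.6% → the synthetic mix
(Neither sweeps every soil group, but the synthetic mix has the higher pooled rate.)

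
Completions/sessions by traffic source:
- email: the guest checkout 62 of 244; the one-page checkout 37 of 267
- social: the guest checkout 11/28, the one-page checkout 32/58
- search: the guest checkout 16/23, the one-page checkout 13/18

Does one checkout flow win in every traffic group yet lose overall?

No

Email: the guest checkout 62/244 = 25.4%, the one-page checkout 37/267 = 13.9% → the guest checkout
Social: the guest checkout 11/28 = 39.3%, the one-page checkout 32/58 = 55.2% → the one-page checkout
Search: the guest checkout 16/23 = 69.6%, the one-page checkout 13/18 = 72.2% → the one-page checkout
Overall: the guest checkout 89/295 = 30.2%, the one-page checkout 82/343 = 23.9% → the guest checkout
Neither sweeps: the guest checkout wins 1 of 3 groups, the one-page checkout wins 2. The guest checkout wins overall but not every group — no Simpson reversal.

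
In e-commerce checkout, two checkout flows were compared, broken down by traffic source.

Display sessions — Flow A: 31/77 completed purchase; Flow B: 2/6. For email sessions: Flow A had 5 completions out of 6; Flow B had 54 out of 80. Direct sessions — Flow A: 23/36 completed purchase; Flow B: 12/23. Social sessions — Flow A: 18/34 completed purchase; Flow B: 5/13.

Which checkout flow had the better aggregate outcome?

Display: Flow A 31/77 = 40.3%, Flow B 2/6 = 33.3% → Flow A
Email: Flow A 5/6 = 83.3%, Flow B 54/80 = 67.5% → Flow A
Direct: Flow A 23/36 = 63.9%, Flow B 12/23 = 52.2% → Flow A
Social: Flow A 18/34 = 52.9%, Flow B 5/13 = 38.5% → Flow A
Overall: Flow A 77/153 = 50.3%, Flow B 73/122 = 59.8% → Flow B
(Flow A wins every traffic group but Flow B wins overall — Flow A's sessions skew toward the low-rate display group.)

Flow B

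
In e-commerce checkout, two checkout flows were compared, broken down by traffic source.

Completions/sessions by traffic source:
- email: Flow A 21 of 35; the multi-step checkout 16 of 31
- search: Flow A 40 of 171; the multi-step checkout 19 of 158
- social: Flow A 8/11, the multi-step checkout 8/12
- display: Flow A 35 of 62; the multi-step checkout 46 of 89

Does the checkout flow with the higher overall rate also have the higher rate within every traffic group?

Yes

Email: Flow A 21/35 = 60.0%, the multi-step checkout 16/31 = 51.6% → Flow A
Search: Flow A 40/171 = 23.4%, the multi-step checkout 19/158 = 12.0% → Flow A
Social: Flow A 8/11 = 72.7%, the multi-step checkout 8/12 = 66.7% → Flow A
Display: Flow A 35/62 = 56.5%, the multi-step checkout 46/89 = 51.7% → Flow A
Overall: Flow A 104/279 = 37.3%, the multi-step checkout 89/290 = 30.7% → Flow A
Flow A wins overall and in every traffic group — no reversal.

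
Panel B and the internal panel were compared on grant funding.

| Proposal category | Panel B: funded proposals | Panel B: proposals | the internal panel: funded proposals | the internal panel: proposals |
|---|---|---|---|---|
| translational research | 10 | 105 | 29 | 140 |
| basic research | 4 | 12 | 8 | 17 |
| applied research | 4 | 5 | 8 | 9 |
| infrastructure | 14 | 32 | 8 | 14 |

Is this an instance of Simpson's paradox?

No

Translational research: Panel B 10/105 = 9.5%, the internal panel 29/140 = 20.7% → the internal panel
Basic research: Panel B 4/12 = 33.3%, the internal panel 8/17 = 47.1% → the internal panel
Applied research: Panel B 4/5 = 80.0%, the internal panel 8/9 = 88.9% → the internal panel
Infrastructure: Panel B 14/32 = 43.8%, the internal panel 8/14 = 57.1% → the internal panel
Overall: Panel B 32/154 = 20.8%, the internal panel 53/180 = 29.4% → the internal panel
The internal panel wins overall and in every proposal group — no reversal.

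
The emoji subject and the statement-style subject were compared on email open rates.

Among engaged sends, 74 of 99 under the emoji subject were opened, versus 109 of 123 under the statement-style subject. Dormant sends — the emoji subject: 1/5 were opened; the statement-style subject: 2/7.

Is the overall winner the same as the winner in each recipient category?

Engaged: the emoji subject 74/99 = 74.7%, the statement-style subject 109/123 = 88.6% → the statement-style subject
Dormant: the emoji subject 1/5 = 20.0%, the statement-style subject 2/7 = 28.6% → the statement-style subject
Overall: the emoji subject 75/104 = 72.1%, the statement-style subject 111/130 = 85.4% → the statement-style subject
The statement-style subject wins overall and in every recipient group — no reversal.

Yes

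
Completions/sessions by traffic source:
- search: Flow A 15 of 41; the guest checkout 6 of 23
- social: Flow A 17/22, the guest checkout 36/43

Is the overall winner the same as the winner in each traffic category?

No

Search: Flow A 15/41 = 36.6%, the guest checkout 6/23 = 26.1% → Flow A
Social: Flow A 17/22 = 77.3%, the guest checkout 36/43 = 83.7% → the guest checkout
Overall: Flow A 32/63 = 50.8%, the guest checkout 42/66 = 63.6% → the guest checkout
Neither sweeps: Flow A wins 1 of 2 groups, the guest checkout wins 1. The guest checkout wins overall but not every group — no Simpson reversal.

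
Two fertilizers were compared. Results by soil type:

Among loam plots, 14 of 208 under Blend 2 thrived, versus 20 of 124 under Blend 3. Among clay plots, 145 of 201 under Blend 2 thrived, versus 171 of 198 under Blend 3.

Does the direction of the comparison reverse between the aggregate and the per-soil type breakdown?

No

Loam: Blend 2 14/208 = 6.7%, Blend 3 20/124 = 16.1% → Blend 3
Clay: Blend 2 145/201 = 72.1%, Blend 3 171/198 = 86.4% → Blend 3
Overall: Blend 2 159/409 = 38.9%, Blend 3 191/322 = 59.3% → Blend 3
Blend 3 wins overall and in every soil group — no reversal.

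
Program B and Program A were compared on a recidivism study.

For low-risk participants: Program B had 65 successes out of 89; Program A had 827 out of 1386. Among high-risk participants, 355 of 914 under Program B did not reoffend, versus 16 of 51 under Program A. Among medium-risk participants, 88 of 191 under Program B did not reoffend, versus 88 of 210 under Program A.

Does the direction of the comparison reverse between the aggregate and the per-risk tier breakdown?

Yes

Low-risk: Program B 65/89 = 73.0%, Program A 827/1386 = 59.7% → Program B
High-risk: Program B 355/914 = 38.8%, Program A 16/51 = 31.4% → Program B
Medium-risk: Program B 88/191 = 46.1%, Program A 88/210 = 41.9% → Program B
Overall: Program B 508/1194 = 42.5%, Program A 931/1647 = 56.5% → Program A
Program B wins each risk group but Program A wins overall — the comparison reverses. Program B's participants skew toward high-risk, which has a lower base rate.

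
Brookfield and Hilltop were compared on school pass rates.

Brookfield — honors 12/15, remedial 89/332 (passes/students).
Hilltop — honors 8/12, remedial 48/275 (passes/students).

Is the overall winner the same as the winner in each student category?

Yes

Honors: Brookfield 12/15 = 80.0%, Hilltop 8/12 = 66.7% → Brookfield
Remedial: Brookfield 89/332 = 26.8%, Hilltop 48/275 = 17.5% → Brookfield
Overall: Brookfield 101/347 = 29.1%, Hilltop 56/287 = 19.5% → Brookfield
Brookfield wins overall and in every student group — no reversal.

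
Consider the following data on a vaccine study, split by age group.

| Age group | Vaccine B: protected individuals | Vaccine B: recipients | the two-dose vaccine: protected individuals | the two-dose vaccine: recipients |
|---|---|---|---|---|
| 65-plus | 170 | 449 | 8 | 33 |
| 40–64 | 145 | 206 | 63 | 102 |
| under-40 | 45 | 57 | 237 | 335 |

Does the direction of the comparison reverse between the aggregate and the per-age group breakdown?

Yes

65-plus: Vaccine B 170/449 = 37.9%, the two-dose vaccine 8/33 = 24.2% → Vaccine B
40–64: Vaccine B 145/206 = 70.4%, the two-dose vaccine 63/102 = 61.8% → Vaccine B
Under-40: Vaccine B 45/57 = 78.9%, the two-dose vaccine 237/335 = 70.7% → Vaccine B
Overall: Vaccine B 360/712 = 50.6%, the two-dose vaccine 308/470 = 65.5% → the two-dose vaccine
Vaccine B wins each age group but the two-dose vaccine wins overall — the comparison reverses. Vaccine B's recipients skew toward 65-plus, which has a lower base rate.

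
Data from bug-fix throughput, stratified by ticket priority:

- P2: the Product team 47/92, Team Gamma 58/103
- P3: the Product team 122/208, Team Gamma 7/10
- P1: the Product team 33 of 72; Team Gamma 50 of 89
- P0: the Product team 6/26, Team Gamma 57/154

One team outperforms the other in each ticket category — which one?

P2: the Product team 47/92 = 51.1%, Team Gamma 58/103 = 56.3% → Team Gamma
P3: the Product team 122/208 = 58.7%, Team Gamma 7/10 = 70.0% → Team Gamma
P1: the Product team 33/72 = 45.8%, Team Gamma 50/89 = 56.2% → Team Gamma
P0: the Product team 6/26 = 23.1%, Team Gamma 57/154 = 37.0% → Team Gamma
Team Gamma has the higher rate in all 4 groups.

Team Gamma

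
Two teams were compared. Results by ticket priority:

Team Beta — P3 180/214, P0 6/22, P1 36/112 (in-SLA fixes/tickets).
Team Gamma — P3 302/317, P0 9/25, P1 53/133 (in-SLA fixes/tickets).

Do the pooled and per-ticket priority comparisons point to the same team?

P3: Team Beta 180/214 = 84.1%, Team Gamma 302/317 = 95.3% → Team Gamma
P0: Team Beta 6/22 = 27.3%, Team Gamma 9/25 = 36.0% → Team Gamma
P1: Team Beta 36/112 = 32.1%, Team Gamma 53/133 = 39.8% → Team Gamma
Overall: Team Beta 222/348 = 63.8%, Team Gamma 364/475 = 76.6% → Team Gamma
Team Gamma wins overall and in every ticket group — no reversal.

Yes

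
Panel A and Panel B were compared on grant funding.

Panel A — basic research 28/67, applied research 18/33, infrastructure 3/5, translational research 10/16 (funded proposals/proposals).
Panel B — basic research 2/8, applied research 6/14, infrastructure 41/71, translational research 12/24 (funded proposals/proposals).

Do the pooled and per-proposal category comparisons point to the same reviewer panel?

Basic research: Panel A 28/67 = 41.8%, Panel B 2/8 = 25.0% → Panel A
Applied research: Panel A 18/33 = 54.5%, Panel B 6/14 = 42.9% → Panel A
Infrastructure: Panel A 3/5 = 60.0%, Panel B 41/71 = 57.7% → Panel A
Translational research: Panel A 10/16 = 62.5%, Panel B 12/24 = 50.0% → Panel A
Overall: Panel A 59/121 = 48.8%, Panel B 61/117 = 52.1% → Panel B
Panel A wins each proposal group but Panel B wins overall — the comparison reverses. Panel A's proposals skew toward basic research, which has a lower base rate.

No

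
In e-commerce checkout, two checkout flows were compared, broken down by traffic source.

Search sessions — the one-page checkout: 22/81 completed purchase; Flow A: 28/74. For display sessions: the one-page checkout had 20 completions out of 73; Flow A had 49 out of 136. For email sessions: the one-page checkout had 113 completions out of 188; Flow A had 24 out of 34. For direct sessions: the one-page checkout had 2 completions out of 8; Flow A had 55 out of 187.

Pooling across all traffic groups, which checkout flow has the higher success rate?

the one-page checkout

Search: the one-page checkout 22/81 = 27.2%, Flow A 28/74 = 37.8% → Flow A
Display: the one-page checkout 20/73 = 27.4%, Flow A 49/136 = 36.0% → Flow A
Email: the one-page checkout 113/188 = 60.1%, Flow A 24/34 = 70.6% → Flow A
Direct: the one-page checkout 2/8 = 25.0%, Flow A 55/187 = 29.4% → Flow A
Overall: the one-page checkout 157/350 = 44.9%, Flow A 156/431 = 36.2% → the one-page checkout
(Flow A wins every traffic group but the one-page checkout wins overall — Flow A's sessions skew toward the low-rate direct group.)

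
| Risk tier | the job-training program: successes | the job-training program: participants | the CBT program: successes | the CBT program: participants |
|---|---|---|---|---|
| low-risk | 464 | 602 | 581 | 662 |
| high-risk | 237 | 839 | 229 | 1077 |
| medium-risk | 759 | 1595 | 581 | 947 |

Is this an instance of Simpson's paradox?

No

Low-risk: the job-training program 464/602 = 77.1%, the CBT program 581/662 = 87.8% → the CBT program
High-risk: the job-training program 237/839 = 28.2%, the CBT program 229/1077 = 21.3% → the job-training program
Medium-risk: the job-training program 759/1595 = 47.6%, the CBT program 581/947 = 61.4% → the CBT program
Overall: the job-training program 1460/3036 = 48.1%, the CBT program 1391/2686 = 51.8% → the CBT program
Neither sweeps: the job-training program wins 1 of 3 groups, the CBT program wins 2. The CBT program wins overall but not every group — no Simpson reversal.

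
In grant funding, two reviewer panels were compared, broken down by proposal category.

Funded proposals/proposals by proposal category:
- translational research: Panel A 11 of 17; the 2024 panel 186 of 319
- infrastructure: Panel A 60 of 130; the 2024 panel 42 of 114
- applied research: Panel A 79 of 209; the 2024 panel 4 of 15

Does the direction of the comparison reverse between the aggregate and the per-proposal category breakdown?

Yes

Translational research: Panel A 11/17 = 64.7%, the 2024 panel 186/319 = 58.3% → Panel A
Infrastructure: Panel A 60/130 = 46.2%, the 2024 panel 42/114 = 36.8% → Panel A
Applied research: Panel A 79/209 = 37.8%, the 2024 panel 4/15 = 26.7% → Panel A
Overall: Panel A 150/356 = 42.1%, the 2024 panel 232/448 = 51.8% → the 2024 panel
Panel A wins each proposal group but the 2024 panel wins overall — the comparison reverses. Panel A's proposals skew toward applied research, which has a lower base rate.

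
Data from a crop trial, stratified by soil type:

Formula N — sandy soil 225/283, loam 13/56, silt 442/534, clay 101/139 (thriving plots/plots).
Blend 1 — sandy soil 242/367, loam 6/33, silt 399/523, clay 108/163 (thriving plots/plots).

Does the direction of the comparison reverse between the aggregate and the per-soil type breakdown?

No

Sandy soil: Formula N 225/283 = 79.5%, Blend 1 242/367 = 65.9% → Formula N
Loam: Formula N 13/56 = 23.2%, Blend 1 6/33 = 18.2% → Formula N
Silt: Formula N 442/534 = 82.8%, Blend 1 399/523 = 76.3% → Formula N
Clay: Formula N 101/139 = 72.7%, Blend 1 108/163 = 66.3% → Formula N
Overall: Formula N 781/1012 = 77.2%, Blend 1 755/1086 = 69.5% → Formula N
Formula N wins overall and in every soil group — no reversal.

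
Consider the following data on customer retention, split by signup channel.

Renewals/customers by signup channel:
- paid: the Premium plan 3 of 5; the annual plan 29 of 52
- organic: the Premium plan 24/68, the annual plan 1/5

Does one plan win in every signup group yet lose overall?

Paid: the Premium plan 3/5 = 60.0%, the annual plan 29/52 = 55.8% → the Premium plan
Organic: the Premium plan 24/68 = 35.3%, the annual plan 1/5 = 20.0% → the Premium plan
Overall: the Premium plan 27/73 = 37.0%, the annual plan 30/57 = 52.6% → the annual plan
The Premium plan wins each signup group but the annual plan wins overall — the comparison reverses. The Premium plan's customers skew toward organic, which has a lower base rate.

Yes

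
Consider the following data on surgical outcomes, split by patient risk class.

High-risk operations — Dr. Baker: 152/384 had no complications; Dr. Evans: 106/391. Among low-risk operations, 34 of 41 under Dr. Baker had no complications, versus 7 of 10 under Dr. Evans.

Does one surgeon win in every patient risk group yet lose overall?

High-risk: Dr. Baker 152/384 = 39.6%, Dr. Evans 106/391 = 27.1% → Dr. Baker
Low-risk: Dr. Baker 34/41 = 82.9%, Dr. Evans 7/10 = 70.0% → Dr. Baker
Overall: Dr. Baker 186/425 = 43.8%, Dr. Evans 113/401 = 28.2% → Dr. Baker
Dr. Baker wins overall and in every patient risk group — no reversal.

No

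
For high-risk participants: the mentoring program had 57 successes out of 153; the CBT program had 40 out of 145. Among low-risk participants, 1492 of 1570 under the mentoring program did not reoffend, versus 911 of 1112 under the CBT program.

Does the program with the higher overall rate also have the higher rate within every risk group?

High-risk: the mentoring program 57/153 = 37.3%, the CBT program 40/145 = 27.6% → the mentoring program
Low-risk: the mentoring program 1492/1570 = 95.0%, the CBT program 911/1112 = 81.9% → the mentoring program
Overall: the mentoring program 1549/1723 = 89.9%, the CBT program 951/1257 = 75.7% → the mentoring program
The mentoring program wins overall and in every risk group — no reversal.

Yes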